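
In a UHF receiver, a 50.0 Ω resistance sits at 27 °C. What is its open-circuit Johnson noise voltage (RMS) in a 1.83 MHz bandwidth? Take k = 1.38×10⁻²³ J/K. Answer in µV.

1.23 µV

T = 27 °C + 273.15 = 300.15 K
V_n = √(4kTRB)
4kTRB = 4 × 1.38×10⁻²³ × 300.15 × 5.00×10¹ × 1.83×10⁶ = 1.52×10⁻¹² V²
V_n = √(1.52×10⁻¹²) = 1.23×10⁻⁶ V = 1.23 µV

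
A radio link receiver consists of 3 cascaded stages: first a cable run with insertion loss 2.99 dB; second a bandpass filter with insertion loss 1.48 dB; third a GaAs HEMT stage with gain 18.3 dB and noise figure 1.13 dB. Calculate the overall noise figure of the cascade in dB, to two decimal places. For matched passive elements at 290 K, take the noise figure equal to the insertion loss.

5.60 dB

Convert to linear (a loss of L dB is a gain of −L dB): F_i = 10^(NF_i/10), G_i = 10^(G_i,dB/10)
  Stage 1: F_1 = 10^(2.99/10) = 1.991, G_1 = 10^(−2.99/10) = 0.5023
  Stage 2: F_2 = 10^(1.48/10) = 1.406, G_2 = 10^(−1.48/10) = 0.7112
  Stage 3: F_3 = 10^(1.13/10) = 1.297, G_3 = 10^(18.3/10) = 67.61
Friis cascade:
  F = 1.991 + (1.406 − 1)/0.5023 + (1.297 − 1)/0.3573 = 3.631
NF = 10 log₁₀(3.631) = 5.60 dB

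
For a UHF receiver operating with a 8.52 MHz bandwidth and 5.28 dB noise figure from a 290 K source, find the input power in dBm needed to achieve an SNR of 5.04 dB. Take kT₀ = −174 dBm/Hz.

−94.4 dBm

Sensitivity = −174 + 10 log₁₀(B) + NF + SNR_min
= −174 + 69.3 + 5.28 + 5.04
= −94.38 dBm → −94.4 dBm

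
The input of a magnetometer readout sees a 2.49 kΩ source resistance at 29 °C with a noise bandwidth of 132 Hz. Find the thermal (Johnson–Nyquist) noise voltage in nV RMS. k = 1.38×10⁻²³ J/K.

T = 29 °C + 273.15 = 302.15 K
V_n = √(4kTRB)
4kTRB = 4 × 1.38×10⁻²³ × 302.15 × 2.49×10³ × 1.32×10² = 5.48×10⁻¹⁵ V²
V_n = √(5.48×10⁻¹⁵) = 7.40×10⁻⁸ V = 74.0 nV

74.0 nV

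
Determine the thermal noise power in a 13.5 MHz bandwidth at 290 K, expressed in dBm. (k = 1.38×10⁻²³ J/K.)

−102.7 dBm

P_n = kTB = 1.38×10⁻²³ × 290 × 1.35×10⁷ = 5.40×10⁻¹⁴ W
In dBm: 10 log₁₀(5.40×10⁻¹⁴ / 10⁻³) = −102.7 dBm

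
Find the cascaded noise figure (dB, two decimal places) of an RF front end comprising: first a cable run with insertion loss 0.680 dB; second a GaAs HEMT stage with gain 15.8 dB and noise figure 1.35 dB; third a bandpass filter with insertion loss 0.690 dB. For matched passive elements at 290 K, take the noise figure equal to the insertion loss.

2.04 dB

Convert to linear (a loss of L dB is a gain of −L dB): F_i = 10^(NF_i/10), G_i = 10^(G_i,dB/10)
  Stage 1: F_1 = 10^(0.680/10) = 1.169, G_1 = 10^(−0.680/10) = 0.8551
  Stage 2: F_2 = 10^(1.35/10) = 1.365, G_2 = 10^(15.8/10) = 38.02
  Stage 3: F_3 = 10^(0.690/10) = 1.172, G_3 = 10^(−0.690/10) = 0.8531
Friis cascade:
  F = 1.169 + (1.365 − 1)/0.8551 + (1.172 − 1)/32.51 = 1.601
NF = 10 log₁₀(1.601) = 2.04 dB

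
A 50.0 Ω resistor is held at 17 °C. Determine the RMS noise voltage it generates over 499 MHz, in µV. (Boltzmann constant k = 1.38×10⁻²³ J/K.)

T = 17 °C + 273.15 = 290.15 K
V_n = √(4kTRB)
4kTRB = 4 × 1.38×10⁻²³ × 290.15 × 5.00×10¹ × 4.99×10⁸ = 4.00×10⁻¹⁰ V²
V_n = √(4.00×10⁻¹⁰) = 2.00×10⁻⁵ V = 20.0 µV

20.0 µV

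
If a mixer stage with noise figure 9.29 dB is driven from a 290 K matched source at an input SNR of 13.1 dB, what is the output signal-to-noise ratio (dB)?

3.81 dB

By definition F = SNR_in/SNR_out, so in dB: SNR_out = SNR_in − NF
SNR_out = 13.1 − 9.29 = 3.81 dB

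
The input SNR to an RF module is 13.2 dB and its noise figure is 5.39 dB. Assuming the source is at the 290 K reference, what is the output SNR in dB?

By definition F = SNR_in/SNR_out, so in dB: SNR_out = SNR_in − NF
SNR_out = 13.2 − 5.39 = 7.81 dB

7.81 dB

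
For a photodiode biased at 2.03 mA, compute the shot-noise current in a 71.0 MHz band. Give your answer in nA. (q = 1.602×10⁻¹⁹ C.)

215 nA

I_n = √(2qI·B)
2qI·B = 2 × 1.602×10⁻¹⁹ × 2.03×10⁻³ × 7.10×10⁷ = 4.62×10⁻¹⁴ A²
I_n = √(4.62×10⁻¹⁴) = 2.15×10⁻⁷ A = 215 nA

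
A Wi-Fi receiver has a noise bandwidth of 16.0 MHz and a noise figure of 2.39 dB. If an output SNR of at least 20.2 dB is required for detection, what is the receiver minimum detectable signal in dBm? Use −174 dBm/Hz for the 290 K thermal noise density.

Sensitivity = −174 + 10 log₁₀(B) + NF + SNR_min
= −174 + 72.04 + 2.39 + 20.2
= −79.37 dBm → −79.4 dBm

−79.4 dBm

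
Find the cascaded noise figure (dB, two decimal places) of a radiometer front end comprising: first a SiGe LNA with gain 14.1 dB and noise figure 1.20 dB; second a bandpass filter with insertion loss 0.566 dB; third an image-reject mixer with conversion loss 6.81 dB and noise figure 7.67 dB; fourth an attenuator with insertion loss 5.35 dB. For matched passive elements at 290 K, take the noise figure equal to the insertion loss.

Convert to linear (a loss of L dB is a gain of −L dB): F_i = 10^(NF_i/10), G_i = 10^(G_i,dB/10)
  Stage 1: F_1 = 10^(1.20/10) = 1.318, G_1 = 10^(14.1/10) = 25.70
  Stage 2: F_2 = 10^(0.566/10) = 1.139, G_2 = 10^(−0.566/10) = 0.8778
  Stage 3: F_3 = 10^(7.67/10) = 5.848, G_3 = 10^(−6.81/10) = 0.2084
  Stage 4: F_4 = 10^(5.35/10) = 3.428, G_4 = 10^(−5.35/10) = 0.2917
Friis cascade:
  F = 1.318 + (1.139 − 1)/25.70 + (5.848 − 1)/22.56 + (3.428 − 1)/4.703 = 2.055
NF = 10 log₁₀(2.055) = 3.13 dB

3.13 dB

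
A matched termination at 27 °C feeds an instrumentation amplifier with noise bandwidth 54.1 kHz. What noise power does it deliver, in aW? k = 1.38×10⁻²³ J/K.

224 aW

T = 27 °C + 273.15 = 300.15 K
P_n = kTB = 1.38×10⁻²³ × 300.15 × 5.41×10⁴ = 2.24×10⁻¹⁶ W = 224 aW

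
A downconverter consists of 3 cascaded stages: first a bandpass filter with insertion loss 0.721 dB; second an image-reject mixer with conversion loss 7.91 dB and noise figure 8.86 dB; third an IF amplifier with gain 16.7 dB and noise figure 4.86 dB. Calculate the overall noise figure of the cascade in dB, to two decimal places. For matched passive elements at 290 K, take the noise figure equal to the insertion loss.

Convert to linear (a loss of L dB is a gain of −L dB): F_i = 10^(NF_i/10), G_i = 10^(G_i,dB/10)
  Stage 1: F_1 = 10^(0.721/10) = 1.181, G_1 = 10^(−0.721/10) = 0.8470
  Stage 2: F_2 = 10^(8.86/10) = 7.691, G_2 = 10^(−7.91/10) = 0.1618
  Stage 3: F_3 = 10^(4.86/10) = 3.062, G_3 = 10^(16.7/10) = 46.77
Friis cascade:
  F = 1.181 + (7.691 − 1)/0.8470 + (3.062 − 1)/0.1371 = 24.12
NF = 10 log₁₀(24.12) = 13.82 dB

13.82 dB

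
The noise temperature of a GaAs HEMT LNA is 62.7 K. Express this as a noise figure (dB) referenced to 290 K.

0.850 dB

F = 1 + T_e/T₀ = 1 + 62.7/290 = 1.21621
NF = 10 log₁₀(1.21621) = 0.850 dB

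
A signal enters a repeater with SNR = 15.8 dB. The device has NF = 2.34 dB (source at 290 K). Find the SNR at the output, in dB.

By definition F = SNR_in/SNR_out, so in dB: SNR_out = SNR_in − NF
SNR_out = 15.8 − 2.34 = 13.46 dB

13.46 dB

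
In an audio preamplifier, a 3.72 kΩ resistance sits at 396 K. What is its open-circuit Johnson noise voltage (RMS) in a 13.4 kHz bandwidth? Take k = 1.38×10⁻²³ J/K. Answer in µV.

1.04 µV

V_n = √(4kTRB)
4kTRB = 4 × 1.38×10⁻²³ × 396 × 3.72×10³ × 1.34×10⁴ = 1.09×10⁻¹² V²
V_n = √(1.09×10⁻¹²) = 1.04×10⁻⁶ V = 1.04 µV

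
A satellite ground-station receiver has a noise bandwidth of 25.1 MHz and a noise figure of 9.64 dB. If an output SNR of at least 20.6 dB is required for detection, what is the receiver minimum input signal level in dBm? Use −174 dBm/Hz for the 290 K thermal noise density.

Sensitivity = −174 + 10 log₁₀(B) + NF + SNR_min
= −174 + 74 + 9.64 + 20.6
= −69.76 dBm → −69.8 dBm

−69.8 dBm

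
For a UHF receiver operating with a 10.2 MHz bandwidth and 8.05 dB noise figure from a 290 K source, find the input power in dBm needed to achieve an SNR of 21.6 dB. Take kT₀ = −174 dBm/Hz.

−74.3 dBm

Sensitivity = −174 + 10 log₁₀(B) + NF + SNR_min
= −174 + 70.09 + 8.05 + 21.6
= −74.26 dBm → −74.3 dBm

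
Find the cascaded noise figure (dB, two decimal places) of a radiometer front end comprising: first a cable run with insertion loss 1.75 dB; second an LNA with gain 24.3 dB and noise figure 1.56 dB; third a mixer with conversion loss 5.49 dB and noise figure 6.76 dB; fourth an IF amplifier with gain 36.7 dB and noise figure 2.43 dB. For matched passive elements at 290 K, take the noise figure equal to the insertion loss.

Convert to linear (a loss of L dB is a gain of −L dB): F_i = 10^(NF_i/10), G_i = 10^(G_i,dB/10)
  Stage 1: F_1 = 10^(1.75/10) = 1.496, G_1 = 10^(−1.75/10) = 0.6683
  Stage 2: F_2 = 10^(1.56/10) = 1.432, G_2 = 10^(24.3/10) = 269.2
  Stage 3: F_3 = 10^(6.76/10) = 4.742, G_3 = 10^(−5.49/10) = 0.2825
  Stage 4: F_4 = 10^(2.43/10) = 1.750, G_4 = 10^(36.7/10) = 4677
Friis cascade:
  F = 1.496 + (1.432 − 1)/0.6683 + (4.742 − 1)/179.9 + (1.750 − 1)/50.82 = 2.178
NF = 10 log₁₀(2.178) = 3.38 dB

3.38 dB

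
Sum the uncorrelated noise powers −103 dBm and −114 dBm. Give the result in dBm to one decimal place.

Convert to linear, add, convert back:
P₁ = 5.01×10⁻¹⁴ W, P₂ = 3.98×10⁻¹⁵ W
P_tot = 5.41×10⁻¹⁴ W → 10 log₁₀(P_tot / 10⁻³) = −102.7 dBm

−102.7 dBm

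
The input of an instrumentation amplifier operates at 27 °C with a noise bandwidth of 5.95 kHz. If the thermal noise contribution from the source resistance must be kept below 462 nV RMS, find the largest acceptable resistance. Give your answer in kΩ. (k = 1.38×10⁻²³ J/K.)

T = 27 °C + 273.15 = 300.15 K
Johnson–Nyquist: V_n = √(4kTRB) ⇒ R = V_n² / (4kTB)
4kTB = 4 × 1.38×10⁻²³ × 300.15 × 5.95×10³ = 9.86×10⁻¹⁷
R = (4.62×10⁻⁷)² / 9.86×10⁻¹⁷ = 2.17×10³ Ω = 2.17 kΩ

2.17 kΩ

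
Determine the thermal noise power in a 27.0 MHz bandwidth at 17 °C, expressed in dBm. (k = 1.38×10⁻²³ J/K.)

T = 17 °C + 273.15 = 290.15 K
P_n = kTB = 1.38×10⁻²³ × 290.15 × 2.70×10⁷ = 1.08×10⁻¹³ W
In dBm: 10 log₁₀(1.08×10⁻¹³ / 10⁻³) = −99.7 dBm

−99.7 dBm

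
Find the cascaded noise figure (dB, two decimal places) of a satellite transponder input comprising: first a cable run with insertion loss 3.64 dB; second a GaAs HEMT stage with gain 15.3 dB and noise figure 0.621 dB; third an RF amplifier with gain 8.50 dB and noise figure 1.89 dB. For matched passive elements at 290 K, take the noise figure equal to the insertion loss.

Convert to linear (a loss of L dB is a gain of −L dB): F_i = 10^(NF_i/10), G_i = 10^(G_i,dB/10)
  Stage 1: F_1 = 10^(3.64/10) = 2.312, G_1 = 10^(−3.64/10) = 0.4325
  Stage 2: F_2 = 10^(0.621/10) = 1.154, G_2 = 10^(15.3/10) = 33.88
  Stage 3: F_3 = 10^(1.89/10) = 1.545, G_3 = 10^(8.50/10) = 7.079
Friis cascade:
  F = 2.312 + (1.154 − 1)/0.4325 + (1.545 − 1)/14.66 = 2.705
NF = 10 log₁₀(2.705) = 4.32 dB

4.32 dB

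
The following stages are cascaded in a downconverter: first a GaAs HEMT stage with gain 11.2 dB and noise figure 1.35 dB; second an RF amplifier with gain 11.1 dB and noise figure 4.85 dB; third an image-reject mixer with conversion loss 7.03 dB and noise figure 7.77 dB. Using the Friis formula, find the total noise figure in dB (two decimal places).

1.90 dB

Convert to linear (a loss of L dB is a gain of −L dB): F_i = 10^(NF_i/10), G_i = 10^(G_i,dB/10)
  Stage 1: F_1 = 10^(1.35/10) = 1.365, G_1 = 10^(11.2/10) = 13.18
  Stage 2: F_2 = 10^(4.85/10) = 3.055, G_2 = 10^(11.1/10) = 12.88
  Stage 3: F_3 = 10^(7.77/10) = 5.984, G_3 = 10^(−7.03/10) = 0.1982
Friis cascade:
  F = 1.365 + (3.055 − 1)/13.18 + (5.984 − 1)/169.8 = 1.550
NF = 10 log₁₀(1.550) = 1.90 dB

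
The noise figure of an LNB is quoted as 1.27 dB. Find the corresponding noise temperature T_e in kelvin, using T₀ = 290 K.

98.5 K

F = 10^(1.27/10) = 1.33968
T_e = (F − 1)·T₀ = (1.33968 − 1) × 290 = 98.5 K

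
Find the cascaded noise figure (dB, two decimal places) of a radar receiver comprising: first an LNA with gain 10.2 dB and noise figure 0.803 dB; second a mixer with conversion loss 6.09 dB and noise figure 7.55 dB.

Convert to linear (a loss of L dB is a gain of −L dB): F_i = 10^(NF_i/10), G_i = 10^(G_i,dB/10)
  Stage 1: F_1 = 10^(0.803/10) = 1.203, G_1 = 10^(10.2/10) = 10.47
  Stage 2: F_2 = 10^(7.55/10) = 5.689, G_2 = 10^(−6.09/10) = 0.2460
Friis cascade:
  F = 1.203 + (5.689 − 1)/10.47 = 1.651
NF = 10 log₁₀(1.651) = 2.18 dB

2.18 dB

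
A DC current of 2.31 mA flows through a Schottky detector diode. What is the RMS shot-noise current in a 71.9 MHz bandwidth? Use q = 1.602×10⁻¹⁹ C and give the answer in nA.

I_n = √(2qI·B)
2qI·B = 2 × 1.602×10⁻¹⁹ × 2.31×10⁻³ × 7.19×10⁷ = 5.32×10⁻¹⁴ A²
I_n = √(5.32×10⁻¹⁴) = 2.31×10⁻⁷ A = 231 nA

231 nA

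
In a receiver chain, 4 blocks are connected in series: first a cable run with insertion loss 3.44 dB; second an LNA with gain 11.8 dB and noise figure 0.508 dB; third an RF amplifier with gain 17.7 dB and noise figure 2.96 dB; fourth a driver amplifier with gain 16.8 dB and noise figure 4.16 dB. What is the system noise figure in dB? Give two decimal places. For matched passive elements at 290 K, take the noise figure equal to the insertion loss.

Convert to linear (a loss of L dB is a gain of −L dB): F_i = 10^(NF_i/10), G_i = 10^(G_i,dB/10)
  Stage 1: F_1 = 10^(3.44/10) = 2.208, G_1 = 10^(−3.44/10) = 0.4529
  Stage 2: F_2 = 10^(0.508/10) = 1.124, G_2 = 10^(11.8/10) = 15.14
  Stage 3: F_3 = 10^(2.96/10) = 1.977, G_3 = 10^(17.7/10) = 58.88
  Stage 4: F_4 = 10^(4.16/10) = 2.606, G_4 = 10^(16.8/10) = 47.86
Friis cascade:
  F = 2.208 + (1.124 − 1)/0.4529 + (1.977 − 1)/6.855 + (2.606 − 1)/403.6 = 2.628
NF = 10 log₁₀(2.628) = 4.20 dB

4.20 dB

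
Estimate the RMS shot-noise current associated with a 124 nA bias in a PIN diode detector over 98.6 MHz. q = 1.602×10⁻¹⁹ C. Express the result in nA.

1.98 nA

I_n = √(2qI·B)
2qI·B = 2 × 1.602×10⁻¹⁹ × 1.24×10⁻⁷ × 9.86×10⁷ = 3.92×10⁻¹⁸ A²
I_n = √(3.92×10⁻¹⁸) = 1.98×10⁻⁹ A = 1.98 nA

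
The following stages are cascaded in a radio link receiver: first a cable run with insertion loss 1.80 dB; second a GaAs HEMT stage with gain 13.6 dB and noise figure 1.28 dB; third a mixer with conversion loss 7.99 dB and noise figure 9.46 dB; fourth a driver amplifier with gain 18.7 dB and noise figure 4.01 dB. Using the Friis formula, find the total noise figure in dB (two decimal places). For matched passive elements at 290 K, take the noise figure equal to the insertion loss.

5.03 dB

Convert to linear (a loss of L dB is a gain of −L dB): F_i = 10^(NF_i/10), G_i = 10^(G_i,dB/10)
  Stage 1: F_1 = 10^(1.80/10) = 1.514, G_1 = 10^(−1.80/10) = 0.6607
  Stage 2: F_2 = 10^(1.28/10) = 1.343, G_2 = 10^(13.6/10) = 22.91
  Stage 3: F_3 = 10^(9.46/10) = 8.831, G_3 = 10^(−7.99/10) = 0.1589
  Stage 4: F_4 = 10^(4.01/10) = 2.518, G_4 = 10^(18.7/10) = 74.13
Friis cascade:
  F = 1.514 + (1.343 − 1)/0.6607 + (8.831 − 1)/15.14 + (2.518 − 1)/2.404 = 3.181
NF = 10 log₁₀(3.181) = 5.03 dB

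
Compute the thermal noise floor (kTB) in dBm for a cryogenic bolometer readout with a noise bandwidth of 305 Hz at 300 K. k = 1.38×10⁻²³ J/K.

−149.0 dBm

P_n = kTB = 1.38×10⁻²³ × 300 × 3.05×10² = 1.26×10⁻¹⁸ W
In dBm: 10 log₁₀(1.26×10⁻¹⁸ / 10⁻³) = −149.0 dBm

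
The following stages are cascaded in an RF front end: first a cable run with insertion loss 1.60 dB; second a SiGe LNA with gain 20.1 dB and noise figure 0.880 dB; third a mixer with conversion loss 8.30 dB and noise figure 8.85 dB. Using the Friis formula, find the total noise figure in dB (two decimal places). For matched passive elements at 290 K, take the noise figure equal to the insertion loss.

Convert to linear (a loss of L dB is a gain of −L dB): F_i = 10^(NF_i/10), G_i = 10^(G_i,dB/10)
  Stage 1: F_1 = 10^(1.60/10) = 1.445, G_1 = 10^(−1.60/10) = 0.6918
  Stage 2: F_2 = 10^(0.880/10) = 1.225, G_2 = 10^(20.1/10) = 102.3
  Stage 3: F_3 = 10^(8.85/10) = 7.674, G_3 = 10^(−8.30/10) = 0.1479
Friis cascade:
  F = 1.445 + (1.225 − 1)/0.6918 + (7.674 − 1)/70.79 = 1.864
NF = 10 log₁₀(1.864) = 2.71 dB

2.71 dB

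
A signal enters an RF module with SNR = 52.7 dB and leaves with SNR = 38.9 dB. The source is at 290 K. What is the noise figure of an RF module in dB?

13.8 dB

NF (dB) = SNR_in(dB) − SNR_out(dB) when the source is at T₀
NF = 52.7 − 38.9 = 13.8 dB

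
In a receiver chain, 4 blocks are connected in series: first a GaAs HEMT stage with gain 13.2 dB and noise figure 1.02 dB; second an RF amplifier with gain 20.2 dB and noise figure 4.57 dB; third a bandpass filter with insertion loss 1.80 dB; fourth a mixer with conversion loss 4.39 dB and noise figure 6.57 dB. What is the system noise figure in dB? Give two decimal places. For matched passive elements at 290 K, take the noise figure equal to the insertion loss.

Convert to linear (a loss of L dB is a gain of −L dB): F_i = 10^(NF_i/10), G_i = 10^(G_i,dB/10)
  Stage 1: F_1 = 10^(1.02/10) = 1.265, G_1 = 10^(13.2/10) = 20.89
  Stage 2: F_2 = 10^(4.57/10) = 2.864, G_2 = 10^(20.2/10) = 104.7
  Stage 3: F_3 = 10^(1.80/10) = 1.514, G_3 = 10^(−1.80/10) = 0.6607
  Stage 4: F_4 = 10^(6.57/10) = 4.539, G_4 = 10^(−4.39/10) = 0.3639
Friis cascade:
  F = 1.265 + (2.864 − 1)/20.89 + (1.514 − 1)/2188 + (4.539 − 1)/1445 = 1.357
NF = 10 log₁₀(1.357) = 1.32 dB

1.32 dB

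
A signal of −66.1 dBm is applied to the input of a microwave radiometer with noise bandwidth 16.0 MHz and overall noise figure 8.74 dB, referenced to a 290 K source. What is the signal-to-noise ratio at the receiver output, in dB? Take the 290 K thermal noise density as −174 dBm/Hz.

Noise floor: N = −174 + 10 log₁₀(B) + NF
10 log₁₀(1.60×10⁷) = 72.04 dB
N = −174 + 72.04 + 8.74 = −93.22 dBm
SNR = P_sig − N = −66.1 − (−93.22) = 27.12 dB → 27.1 dB

27.1 dB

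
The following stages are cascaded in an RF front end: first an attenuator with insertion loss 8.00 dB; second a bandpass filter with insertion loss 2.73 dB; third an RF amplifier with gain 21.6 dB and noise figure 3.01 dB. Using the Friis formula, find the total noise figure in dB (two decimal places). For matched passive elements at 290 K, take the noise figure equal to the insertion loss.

13.74 dB

Convert to linear (a loss of L dB is a gain of −L dB): F_i = 10^(NF_i/10), G_i = 10^(G_i,dB/10)
  Stage 1: F_1 = 10^(8.00/10) = 6.310, G_1 = 10^(−8.00/10) = 0.1585
  Stage 2: F_2 = 10^(2.73/10) = 1.875, G_2 = 10^(−2.73/10) = 0.5333
  Stage 3: F_3 = 10^(3.01/10) = 2.000, G_3 = 10^(21.6/10) = 144.5
Friis cascade:
  F = 6.310 + (1.875 − 1)/0.1585 + (2.000 − 1)/0.08453 = 23.66
NF = 10 log₁₀(23.66) = 13.74 dB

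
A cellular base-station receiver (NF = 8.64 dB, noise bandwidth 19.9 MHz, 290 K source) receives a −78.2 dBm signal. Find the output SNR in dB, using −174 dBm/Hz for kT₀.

14.2 dB

Noise floor: N = −174 + 10 log₁₀(B) + NF
10 log₁₀(1.99×10⁷) = 72.99 dB
N = −174 + 72.99 + 8.64 = −92.37 dBm
SNR = P_sig − N = −78.2 − (−92.37) = 14.17 dB → 14.2 dB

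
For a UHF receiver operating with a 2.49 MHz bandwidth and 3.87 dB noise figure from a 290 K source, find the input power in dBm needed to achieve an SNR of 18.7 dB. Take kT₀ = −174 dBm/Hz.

−87.5 dBm

Sensitivity = −174 + 10 log₁₀(B) + NF + SNR_min
= −174 + 63.96 + 3.87 + 18.7
= −87.47 dBm → −87.5 dBm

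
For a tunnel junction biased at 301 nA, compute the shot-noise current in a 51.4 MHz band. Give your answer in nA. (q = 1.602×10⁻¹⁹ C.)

I_n = √(2qI·B)
2qI·B = 2 × 1.602×10⁻¹⁹ × 3.01×10⁻⁷ × 5.14×10⁷ = 4.96×10⁻¹⁸ A²
I_n = √(4.96×10⁻¹⁸) = 2.23×10⁻⁹ A = 2.23 nA

2.23 nA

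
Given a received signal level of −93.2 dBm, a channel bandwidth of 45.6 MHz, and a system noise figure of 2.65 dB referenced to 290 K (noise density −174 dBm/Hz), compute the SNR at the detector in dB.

Noise floor: N = −174 + 10 log₁₀(B) + NF
10 log₁₀(4.56×10⁷) = 76.59 dB
N = −174 + 76.59 + 2.65 = −94.76 dBm
SNR = P_sig − N = −93.2 − (−94.76) = 1.56 dB → 1.6 dB

1.6 dB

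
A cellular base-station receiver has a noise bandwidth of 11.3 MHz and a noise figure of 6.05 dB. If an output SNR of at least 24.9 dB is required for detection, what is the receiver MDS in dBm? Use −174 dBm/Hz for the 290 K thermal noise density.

−72.5 dBm

Sensitivity = −174 + 10 log₁₀(B) + NF + SNR_min
= −174 + 70.53 + 6.05 + 24.9
= −72.52 dBm → −72.5 dBm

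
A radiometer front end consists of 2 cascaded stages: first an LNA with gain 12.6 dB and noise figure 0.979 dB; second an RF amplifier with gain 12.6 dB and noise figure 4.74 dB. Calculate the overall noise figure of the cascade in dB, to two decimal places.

Convert to linear (a loss of L dB is a gain of −L dB): F_i = 10^(NF_i/10), G_i = 10^(G_i,dB/10)
  Stage 1: F_1 = 10^(0.979/10) = 1.253, G_1 = 10^(12.6/10) = 18.20
  Stage 2: F_2 = 10^(4.74/10) = 2.979, G_2 = 10^(12.6/10) = 18.20
Friis cascade:
  F = 1.253 + (2.979 − 1)/18.20 = 1.362
NF = 10 log₁₀(1.362) = 1.34 dB

1.34 dB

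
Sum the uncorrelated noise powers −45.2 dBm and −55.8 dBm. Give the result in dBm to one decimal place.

Convert to linear, add, convert back:
P₁ = 3.02×10⁻⁸ W, P₂ = 2.63×10⁻⁹ W
P_tot = 3.28×10⁻⁸ W → 10 log₁₀(P_tot / 10⁻³) = −44.8 dBm

−44.8 dBm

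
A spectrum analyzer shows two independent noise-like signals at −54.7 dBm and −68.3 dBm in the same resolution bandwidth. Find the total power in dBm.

Convert to linear, add, convert back:
P₁ = 3.39×10⁻⁹ W, P₂ = 1.48×10⁻¹⁰ W
P_tot = 3.54×10⁻⁹ W → 10 log₁₀(P_tot / 10⁻³) = −54.5 dBm

−54.5 dBm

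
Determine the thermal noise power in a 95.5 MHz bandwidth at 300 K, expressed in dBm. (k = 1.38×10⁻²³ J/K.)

P_n = kTB = 1.38×10⁻²³ × 300 × 9.55×10⁷ = 3.95×10⁻¹³ W
In dBm: 10 log₁₀(3.95×10⁻¹³ / 10⁻³) = −94.0 dBm

−94.0 dBm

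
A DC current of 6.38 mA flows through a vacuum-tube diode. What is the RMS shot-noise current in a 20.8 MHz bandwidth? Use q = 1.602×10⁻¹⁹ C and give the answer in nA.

I_n = √(2qI·B)
2qI·B = 2 × 1.602×10⁻¹⁹ × 6.38×10⁻³ × 2.08×10⁷ = 4.25×10⁻¹⁴ A²
I_n = √(4.25×10⁻¹⁴) = 2.06×10⁻⁷ A = 206 nA

206 nA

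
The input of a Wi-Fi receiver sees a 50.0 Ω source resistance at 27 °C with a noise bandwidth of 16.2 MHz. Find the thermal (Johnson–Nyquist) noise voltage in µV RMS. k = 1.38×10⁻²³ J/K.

3.66 µV

T = 27 °C + 273.15 = 300.15 K
V_n = √(4kTRB)
4kTRB = 4 × 1.38×10⁻²³ × 300.15 × 5.00×10¹ × 1.62×10⁷ = 1.34×10⁻¹¹ V²
V_n = √(1.34×10⁻¹¹) = 3.66×10⁻⁶ V = 3.66 µV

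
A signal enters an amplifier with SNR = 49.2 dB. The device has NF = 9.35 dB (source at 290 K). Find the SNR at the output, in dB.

39.85 dB

By definition F = SNR_in/SNR_out, so in dB: SNR_out = SNR_in − NF
SNR_out = 49.2 − 9.35 = 39.85 dB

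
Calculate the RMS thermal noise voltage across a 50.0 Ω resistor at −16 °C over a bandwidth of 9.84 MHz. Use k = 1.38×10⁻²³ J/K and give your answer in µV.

T = −16 °C + 273.15 = 257.15 K
V_n = √(4kTRB)
4kTRB = 4 × 1.38×10⁻²³ × 257.15 × 5.00×10¹ × 9.84×10⁶ = 6.98×10⁻¹² V²
V_n = √(6.98×10⁻¹²) = 2.64×10⁻⁶ V = 2.64 µV

2.64 µV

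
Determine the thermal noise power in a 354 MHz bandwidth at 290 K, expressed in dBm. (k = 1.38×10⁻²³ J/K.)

P_n = kTB = 1.38×10⁻²³ × 290 × 3.54×10⁸ = 1.42×10⁻¹² W
In dBm: 10 log₁₀(1.42×10⁻¹² / 10⁻³) = −88.5 dBm

−88.5 dBm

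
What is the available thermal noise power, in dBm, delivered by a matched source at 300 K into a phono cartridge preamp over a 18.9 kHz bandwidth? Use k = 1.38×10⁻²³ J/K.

P_n = kTB = 1.38×10⁻²³ × 300 × 1.89×10⁴ = 7.82×10⁻¹⁷ W
In dBm: 10 log₁₀(7.82×10⁻¹⁷ / 10⁻³) = −131.1 dBm

−131.1 dBm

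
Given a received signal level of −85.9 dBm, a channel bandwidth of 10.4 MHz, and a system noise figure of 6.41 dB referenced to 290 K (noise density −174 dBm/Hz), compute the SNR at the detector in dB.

11.5 dB

Noise floor: N = −174 + 10 log₁₀(B) + NF
10 log₁₀(1.04×10⁷) = 70.17 dB
N = −174 + 70.17 + 6.41 = −97.42 dBm
SNR = P_sig − N = −85.9 − (−97.42) = 11.52 dB → 11.5 dB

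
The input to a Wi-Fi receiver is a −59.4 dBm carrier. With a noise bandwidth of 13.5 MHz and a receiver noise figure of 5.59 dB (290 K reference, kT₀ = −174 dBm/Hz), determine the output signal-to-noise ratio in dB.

Noise floor: N = −174 + 10 log₁₀(B) + NF
10 log₁₀(1.35×10⁷) = 71.3 dB
N = −174 + 71.3 + 5.59 = −97.11 dBm
SNR = P_sig − N = −59.4 − (−97.11) = 37.71 dB → 37.7 dB

37.7 dB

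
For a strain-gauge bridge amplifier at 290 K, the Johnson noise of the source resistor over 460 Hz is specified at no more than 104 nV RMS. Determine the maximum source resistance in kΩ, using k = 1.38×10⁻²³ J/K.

Johnson–Nyquist: V_n = √(4kTRB) ⇒ R = V_n² / (4kTB)
4kTB = 4 × 1.38×10⁻²³ × 290 × 4.60×10² = 7.36×10⁻¹⁸
R = (1.04×10⁻⁷)² / 7.36×10⁻¹⁸ = 1.47×10³ Ω = 1.47 kΩ

1.47 kΩ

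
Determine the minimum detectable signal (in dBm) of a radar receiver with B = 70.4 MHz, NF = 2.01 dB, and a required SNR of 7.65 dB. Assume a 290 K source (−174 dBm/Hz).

−85.9 dBm

Sensitivity = −174 + 10 log₁₀(B) + NF + SNR_min
= −174 + 78.48 + 2.01 + 7.65
= −85.86 dBm → −85.9 dBm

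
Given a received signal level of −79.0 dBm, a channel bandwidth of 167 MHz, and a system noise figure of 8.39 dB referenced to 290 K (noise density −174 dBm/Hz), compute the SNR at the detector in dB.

Noise floor: N = −174 + 10 log₁₀(B) + NF
10 log₁₀(1.67×10⁸) = 82.23 dB
N = −174 + 82.23 + 8.39 = −83.38 dBm
SNR = P_sig − N = −79.0 − (−83.38) = 4.38 dB → 4.4 dB

4.4 dB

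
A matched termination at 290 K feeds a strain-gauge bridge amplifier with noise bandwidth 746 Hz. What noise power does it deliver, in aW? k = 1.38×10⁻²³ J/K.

2.99 aW

P_n = kTB = 1.38×10⁻²³ × 290 × 7.46×10² = 2.99×10⁻¹⁸ W = 2.99 aW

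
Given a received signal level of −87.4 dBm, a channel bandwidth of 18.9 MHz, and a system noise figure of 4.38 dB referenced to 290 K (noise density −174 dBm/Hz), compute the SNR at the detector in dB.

9.5 dB

Noise floor: N = −174 + 10 log₁₀(B) + NF
10 log₁₀(1.89×10⁷) = 72.76 dB
N = −174 + 72.76 + 4.38 = −96.86 dBm
SNR = P_sig − N = −87.4 − (−96.86) = 9.46 dB → 9.5 dB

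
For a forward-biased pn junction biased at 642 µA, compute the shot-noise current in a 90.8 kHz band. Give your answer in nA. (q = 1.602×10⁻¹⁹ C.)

4.32 nA

I_n = √(2qI·B)
2qI·B = 2 × 1.602×10⁻¹⁹ × 6.42×10⁻⁴ × 9.08×10⁴ = 1.87×10⁻¹⁷ A²
I_n = √(1.87×10⁻¹⁷) = 4.32×10⁻⁹ A = 4.32 nA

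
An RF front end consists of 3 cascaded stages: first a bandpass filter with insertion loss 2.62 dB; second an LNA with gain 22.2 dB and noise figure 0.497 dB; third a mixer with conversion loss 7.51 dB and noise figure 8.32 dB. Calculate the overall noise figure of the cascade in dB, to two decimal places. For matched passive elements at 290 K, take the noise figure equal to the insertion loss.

3.25 dB

Convert to linear (a loss of L dB is a gain of −L dB): F_i = 10^(NF_i/10), G_i = 10^(G_i,dB/10)
  Stage 1: F_1 = 10^(2.62/10) = 1.828, G_1 = 10^(−2.62/10) = 0.5470
  Stage 2: F_2 = 10^(0.497/10) = 1.121, G_2 = 10^(22.2/10) = 166.0
  Stage 3: F_3 = 10^(8.32/10) = 6.792, G_3 = 10^(−7.51/10) = 0.1774
Friis cascade:
  F = 1.828 + (1.121 − 1)/0.5470 + (6.792 − 1)/90.78 = 2.114
NF = 10 log₁₀(2.114) = 3.25 dB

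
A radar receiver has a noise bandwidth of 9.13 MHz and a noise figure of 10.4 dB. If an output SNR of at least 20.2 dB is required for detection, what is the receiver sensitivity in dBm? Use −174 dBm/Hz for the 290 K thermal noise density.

−73.8 dBm

Sensitivity = −174 + 10 log₁₀(B) + NF + SNR_min
= −174 + 69.6 + 10.4 + 20.2
= −73.8 dBm → −73.8 dBm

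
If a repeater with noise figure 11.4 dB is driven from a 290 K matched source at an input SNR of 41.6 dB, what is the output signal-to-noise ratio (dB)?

By definition F = SNR_in/SNR_out, so in dB: SNR_out = SNR_in − NF
SNR_out = 41.6 − 11.4 = 30.2 dB

30.2 dB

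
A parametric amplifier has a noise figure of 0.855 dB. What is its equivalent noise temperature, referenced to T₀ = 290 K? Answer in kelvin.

F = 10^(0.855/10) = 1.21759
T_e = (F − 1)·T₀ = (1.21759 − 1) × 290 = 63.1 K

63.1 K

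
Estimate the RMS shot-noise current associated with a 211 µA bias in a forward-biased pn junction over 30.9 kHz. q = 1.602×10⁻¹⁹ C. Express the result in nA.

1.45 nA

I_n = √(2qI·B)
2qI·B = 2 × 1.602×10⁻¹⁹ × 2.11×10⁻⁴ × 3.09×10⁴ = 2.09×10⁻¹⁸ A²
I_n = √(2.09×10⁻¹⁸) = 1.45×10⁻⁹ A = 1.45 nA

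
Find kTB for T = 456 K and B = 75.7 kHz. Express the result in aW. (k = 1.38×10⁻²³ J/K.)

P_n = kTB = 1.38×10⁻²³ × 456 × 7.57×10⁴ = 4.76×10⁻¹⁶ W = 476 aW

476 aW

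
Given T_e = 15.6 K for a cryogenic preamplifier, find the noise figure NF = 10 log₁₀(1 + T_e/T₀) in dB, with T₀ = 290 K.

0.228 dB

F = 1 + T_e/T₀ = 1 + 15.6/290 = 1.05379
NF = 10 log₁₀(1.05379) = 0.228 dB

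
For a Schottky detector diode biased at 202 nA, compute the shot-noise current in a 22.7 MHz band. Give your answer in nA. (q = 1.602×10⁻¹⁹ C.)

1.21 nA

I_n = √(2qI·B)
2qI·B = 2 × 1.602×10⁻¹⁹ × 2.02×10⁻⁷ × 2.27×10⁷ = 1.47×10⁻¹⁸ A²
I_n = √(1.47×10⁻¹⁸) = 1.21×10⁻⁹ A = 1.21 nA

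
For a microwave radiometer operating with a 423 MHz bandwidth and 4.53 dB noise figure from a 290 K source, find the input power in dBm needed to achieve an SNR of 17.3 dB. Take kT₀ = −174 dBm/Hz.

Sensitivity = −174 + 10 log₁₀(B) + NF + SNR_min
= −174 + 86.26 + 4.53 + 17.3
= −65.91 dBm → −65.9 dBm

−65.9 dBm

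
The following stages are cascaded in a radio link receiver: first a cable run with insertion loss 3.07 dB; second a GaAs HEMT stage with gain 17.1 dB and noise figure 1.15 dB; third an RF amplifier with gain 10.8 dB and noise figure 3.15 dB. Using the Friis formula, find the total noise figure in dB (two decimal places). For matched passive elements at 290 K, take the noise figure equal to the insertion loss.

4.29 dB

Convert to linear (a loss of L dB is a gain of −L dB): F_i = 10^(NF_i/10), G_i = 10^(G_i,dB/10)
  Stage 1: F_1 = 10^(3.07/10) = 2.028, G_1 = 10^(−3.07/10) = 0.4932
  Stage 2: F_2 = 10^(1.15/10) = 1.303, G_2 = 10^(17.1/10) = 51.29
  Stage 3: F_3 = 10^(3.15/10) = 2.065, G_3 = 10^(10.8/10) = 12.02
Friis cascade:
  F = 2.028 + (1.303 − 1)/0.4932 + (2.065 − 1)/25.29 = 2.685
NF = 10 log₁₀(2.685) = 4.29 dB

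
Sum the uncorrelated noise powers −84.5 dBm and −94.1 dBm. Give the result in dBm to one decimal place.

Convert to linear, add, convert back:
P₁ = 3.55×10⁻¹² W, P₂ = 3.89×10⁻¹³ W
P_tot = 3.94×10⁻¹² W → 10 log₁₀(P_tot / 10⁻³) = −84.0 dBm

−84.0 dBm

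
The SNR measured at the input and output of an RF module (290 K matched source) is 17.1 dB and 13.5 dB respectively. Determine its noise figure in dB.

NF (dB) = SNR_in(dB) − SNR_out(dB) when the source is at T₀
NF = 17.1 − 13.5 = 3.6 dB

3.6 dB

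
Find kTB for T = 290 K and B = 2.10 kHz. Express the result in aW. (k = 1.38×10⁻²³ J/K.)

8.40 aW

P_n = kTB = 1.38×10⁻²³ × 290 × 2.10×10³ = 8.40×10⁻¹⁸ W = 8.40 aW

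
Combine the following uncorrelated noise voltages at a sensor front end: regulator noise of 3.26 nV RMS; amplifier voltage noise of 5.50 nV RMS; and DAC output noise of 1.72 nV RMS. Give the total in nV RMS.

6.62 nV

Uncorrelated sources add in power (mean-square): V_tot = √(ΣV_i²)
V_tot = √[(3.26×10⁻⁹)² + (5.50×10⁻⁹)² + (1.72×10⁻⁹)²] = 6.62×10⁻⁹ V = 6.62 nV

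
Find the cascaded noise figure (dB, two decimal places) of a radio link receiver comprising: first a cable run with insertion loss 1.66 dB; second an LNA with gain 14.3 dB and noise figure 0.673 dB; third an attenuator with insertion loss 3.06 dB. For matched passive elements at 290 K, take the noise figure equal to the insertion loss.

Convert to linear (a loss of L dB is a gain of −L dB): F_i = 10^(NF_i/10), G_i = 10^(G_i,dB/10)
  Stage 1: F_1 = 10^(1.66/10) = 1.466, G_1 = 10^(−1.66/10) = 0.6823
  Stage 2: F_2 = 10^(0.673/10) = 1.168, G_2 = 10^(14.3/10) = 26.92
  Stage 3: F_3 = 10^(3.06/10) = 2.023, G_3 = 10^(−3.06/10) = 0.4943
Friis cascade:
  F = 1.466 + (1.168 − 1)/0.6823 + (2.023 − 1)/18.37 = 1.767
NF = 10 log₁₀(1.767) = 2.47 dB

2.47 dB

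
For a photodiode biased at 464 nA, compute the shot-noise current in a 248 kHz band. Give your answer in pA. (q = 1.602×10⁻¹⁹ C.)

I_n = √(2qI·B)
2qI·B = 2 × 1.602×10⁻¹⁹ × 4.64×10⁻⁷ × 2.48×10⁵ = 3.69×10⁻²⁰ A²
I_n = √(3.69×10⁻²⁰) = 1.92×10⁻¹⁰ A = 192 pA

192 pA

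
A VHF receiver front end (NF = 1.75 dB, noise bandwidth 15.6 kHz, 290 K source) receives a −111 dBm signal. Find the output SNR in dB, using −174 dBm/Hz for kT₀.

Noise floor: N = −174 + 10 log₁₀(B) + NF
10 log₁₀(1.56×10⁴) = 41.93 dB
N = −174 + 41.93 + 1.75 = −130.32 dBm
SNR = P_sig − N = −111 − (−130.32) = 19.32 dB → 19.3 dB

19.3 dB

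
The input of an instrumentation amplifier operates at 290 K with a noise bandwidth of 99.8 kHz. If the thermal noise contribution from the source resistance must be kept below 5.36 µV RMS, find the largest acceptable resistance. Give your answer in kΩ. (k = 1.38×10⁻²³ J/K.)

18.0 kΩ

Johnson–Nyquist: V_n = √(4kTRB) ⇒ R = V_n² / (4kTB)
4kTB = 4 × 1.38×10⁻²³ × 290 × 9.98×10⁴ = 1.60×10⁻¹⁵
R = (5.36×10⁻⁶)² / 1.60×10⁻¹⁵ = 1.80×10⁴ Ω = 18.0 kΩ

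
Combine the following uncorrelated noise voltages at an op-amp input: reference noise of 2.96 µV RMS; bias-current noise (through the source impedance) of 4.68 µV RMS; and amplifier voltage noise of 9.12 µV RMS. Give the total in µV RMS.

10.7 µV

Uncorrelated sources add in power (mean-square): V_tot = √(ΣV_i²)
V_tot = √[(2.96×10⁻⁶)² + (4.68×10⁻⁶)² + (9.12×10⁻⁶)²] = 1.07×10⁻⁵ V = 10.7 µV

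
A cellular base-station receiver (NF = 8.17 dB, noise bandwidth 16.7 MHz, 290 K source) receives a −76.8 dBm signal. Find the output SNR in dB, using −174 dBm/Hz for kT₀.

16.8 dB

Noise floor: N = −174 + 10 log₁₀(B) + NF
10 log₁₀(1.67×10⁷) = 72.23 dB
N = −174 + 72.23 + 8.17 = −93.60 dBm
SNR = P_sig − N = −76.8 − (−93.60) = 16.80 dB → 16.8 dB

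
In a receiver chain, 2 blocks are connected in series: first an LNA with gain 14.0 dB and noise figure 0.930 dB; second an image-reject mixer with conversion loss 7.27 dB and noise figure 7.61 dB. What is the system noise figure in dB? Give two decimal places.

Convert to linear (a loss of L dB is a gain of −L dB): F_i = 10^(NF_i/10), G_i = 10^(G_i,dB/10)
  Stage 1: F_1 = 10^(0.930/10) = 1.239, G_1 = 10^(14.0/10) = 25.12
  Stage 2: F_2 = 10^(7.61/10) = 5.768, G_2 = 10^(−7.27/10) = 0.1875
Friis cascade:
  F = 1.239 + (5.768 − 1)/25.12 = 1.429
NF = 10 log₁₀(1.429) = 1.55 dB

1.55 dB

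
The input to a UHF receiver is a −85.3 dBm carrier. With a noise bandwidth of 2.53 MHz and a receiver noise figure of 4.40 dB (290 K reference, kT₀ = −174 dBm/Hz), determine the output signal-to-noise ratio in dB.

Noise floor: N = −174 + 10 log₁₀(B) + NF
10 log₁₀(2.53×10⁶) = 64.03 dB
N = −174 + 64.03 + 4.40 = −105.57 dBm
SNR = P_sig − N = −85.3 − (−105.57) = 20.27 dB → 20.3 dB

20.3 dB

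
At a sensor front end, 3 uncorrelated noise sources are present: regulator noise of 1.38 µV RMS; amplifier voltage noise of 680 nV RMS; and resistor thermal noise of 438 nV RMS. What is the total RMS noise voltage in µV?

1.60 µV

Uncorrelated sources add in power (mean-square): V_tot = √(ΣV_i²)
V_tot = √[(1.38×10⁻⁶)² + (6.80×10⁻⁷)² + (4.38×10⁻⁷)²] = 1.60×10⁻⁶ V = 1.60 µV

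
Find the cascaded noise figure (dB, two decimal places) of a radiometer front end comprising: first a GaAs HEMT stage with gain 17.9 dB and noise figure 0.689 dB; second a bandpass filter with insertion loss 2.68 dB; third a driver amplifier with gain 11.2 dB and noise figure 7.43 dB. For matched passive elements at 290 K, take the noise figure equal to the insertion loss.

1.21 dB

Convert to linear (a loss of L dB is a gain of −L dB): F_i = 10^(NF_i/10), G_i = 10^(G_i,dB/10)
  Stage 1: F_1 = 10^(0.689/10) = 1.172, G_1 = 10^(17.9/10) = 61.66
  Stage 2: F_2 = 10^(2.68/10) = 1.854, G_2 = 10^(−2.68/10) = 0.5395
  Stage 3: F_3 = 10^(7.43/10) = 5.534, G_3 = 10^(11.2/10) = 13.18
Friis cascade:
  F = 1.172 + (1.854 − 1)/61.66 + (5.534 − 1)/33.27 = 1.322
NF = 10 log₁₀(1.322) = 1.21 dB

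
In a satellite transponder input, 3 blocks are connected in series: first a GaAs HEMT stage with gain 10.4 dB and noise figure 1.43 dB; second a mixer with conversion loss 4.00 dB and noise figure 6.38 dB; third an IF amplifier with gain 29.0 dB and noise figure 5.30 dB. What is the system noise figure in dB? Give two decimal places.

Convert to linear (a loss of L dB is a gain of −L dB): F_i = 10^(NF_i/10), G_i = 10^(G_i,dB/10)
  Stage 1: F_1 = 10^(1.43/10) = 1.390, G_1 = 10^(10.4/10) = 10.96
  Stage 2: F_2 = 10^(6.38/10) = 4.345, G_2 = 10^(−4.00/10) = 0.3981
  Stage 3: F_3 = 10^(5.30/10) = 3.388, G_3 = 10^(29.0/10) = 794.3
Friis cascade:
  F = 1.390 + (4.345 − 1)/10.96 + (3.388 − 1)/4.365 = 2.242
NF = 10 log₁₀(2.242) = 3.51 dB

3.51 dB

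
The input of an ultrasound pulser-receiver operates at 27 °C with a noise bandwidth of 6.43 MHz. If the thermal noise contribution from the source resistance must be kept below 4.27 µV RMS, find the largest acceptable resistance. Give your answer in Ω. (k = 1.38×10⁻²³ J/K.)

171 Ω

T = 27 °C + 273.15 = 300.15 K
Johnson–Nyquist: V_n = √(4kTRB) ⇒ R = V_n² / (4kTB)
4kTB = 4 × 1.38×10⁻²³ × 300.15 × 6.43×10⁶ = 1.07×10⁻¹³
R = (4.27×10⁻⁶)² / 1.07×10⁻¹³ = 1.71×10² Ω = 171 Ω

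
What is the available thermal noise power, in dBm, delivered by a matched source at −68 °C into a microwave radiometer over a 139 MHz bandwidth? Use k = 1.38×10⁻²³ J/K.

−94.1 dBm

T = −68 °C + 273.15 = 205.15 K
P_n = kTB = 1.38×10⁻²³ × 205.15 × 1.39×10⁸ = 3.94×10⁻¹³ W
In dBm: 10 log₁₀(3.94×10⁻¹³ / 10⁻³) = −94.1 dBm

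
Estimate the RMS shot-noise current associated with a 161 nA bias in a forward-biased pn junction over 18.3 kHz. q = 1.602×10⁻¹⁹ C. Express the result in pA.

30.7 pA

I_n = √(2qI·B)
2qI·B = 2 × 1.602×10⁻¹⁹ × 1.61×10⁻⁷ × 1.83×10⁴ = 9.44×10⁻²² A²
I_n = √(9.44×10⁻²²) = 3.07×10⁻¹¹ A = 30.7 pA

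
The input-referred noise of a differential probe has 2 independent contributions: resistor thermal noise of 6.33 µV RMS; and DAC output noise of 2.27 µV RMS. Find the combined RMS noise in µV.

Uncorrelated sources add in power (mean-square): V_tot = √(ΣV_i²)
V_tot = √[(6.33×10⁻⁶)² + (2.27×10⁻⁶)²] = 6.72×10⁻⁶ V = 6.72 µV

6.72 µV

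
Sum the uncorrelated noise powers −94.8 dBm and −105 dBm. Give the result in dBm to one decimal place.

−94.4 dBm

Convert to linear, add, convert back:
P₁ = 3.31×10⁻¹³ W, P₂ = 3.16×10⁻¹⁴ W
P_tot = 3.63×10⁻¹³ W → 10 log₁₀(P_tot / 10⁻³) = −94.4 dBm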